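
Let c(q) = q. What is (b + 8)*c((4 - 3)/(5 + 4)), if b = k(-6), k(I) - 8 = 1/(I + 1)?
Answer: 79/45 ≈ 1.7556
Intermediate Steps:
k(I) = 8 + 1/(1 + I) (k(I) = 8 + 1/(I + 1) = 8 + 1/(1 + I))
b = 39/5 (b = (9 + 8*(-6))/(1 - 6) = (9 - 48)/(-5) = -⅕*(-39) = 39/5 ≈ 7.8000)
(b + 8)*c((4 - 3)/(5 + 4)) = (39/5 + 8)*((4 - 3)/(5 + 4)) = 79*(1/9)/5 = 79*(1*(⅑))/5 = (79/5)*(⅑) = 79/45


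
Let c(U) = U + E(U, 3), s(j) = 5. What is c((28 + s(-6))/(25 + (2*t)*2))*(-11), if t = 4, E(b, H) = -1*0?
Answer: -363/41 ≈ -8.8537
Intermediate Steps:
E(b, H) = 0
c(U) = U (c(U) = U + 0 = U)
c((28 + s(-6))/(25 + (2*t)*2))*(-11) = ((28 + 5)/(25 + (2*4)*2))*(-11) = (33/(25 + 8*2))*(-11) = (33/(25 + 16))*(-11) = (33/41)*(-11) = -363/41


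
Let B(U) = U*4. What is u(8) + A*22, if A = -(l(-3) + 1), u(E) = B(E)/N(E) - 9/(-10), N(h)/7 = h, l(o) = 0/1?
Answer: -1437/70 ≈ -20.529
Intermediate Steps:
l(o) = 0 (l(o) = 0*1 = 0)
B(U) = 4*U
N(h) = 7*h
u(E) = 103/70 (u(E) = (4*E)/((7*E)) - 9/(-10) = (4*E)*(1/(7*E)) - 9*(-⅒) = 4/7 + 9/10 = 103/70)
A = -1 (A = -(0 + 1) = -1*1 = -1)
u(8) + A*22 = 103/70 - 1*22 = 103/70 - 22 = -1437/70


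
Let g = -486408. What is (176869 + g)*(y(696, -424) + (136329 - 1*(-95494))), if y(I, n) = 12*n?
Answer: -70183325165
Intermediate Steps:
(176869 + g)*(y(696, -424) + (136329 - 1*(-95494))) = (176869 - 486408)*(12*(-424) + (136329 - 1*(-95494))) = -309539*(-5088 + (136329 + 95494)) = -309539*(-5088 + 231823) = -309539*226735 = -70183325165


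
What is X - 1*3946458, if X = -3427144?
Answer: -7373602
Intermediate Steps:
X - 1*3946458 = -3427144 - 1*3946458 = -3427144 - 3946458 = -7373602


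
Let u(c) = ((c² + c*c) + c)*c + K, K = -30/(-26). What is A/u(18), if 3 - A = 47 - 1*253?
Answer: 247/14169 ≈ 0.017432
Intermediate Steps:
A = 209 (A = 3 - (47 - 1*253) = 3 - (47 - 253) = 3 - 1*(-206) = 3 + 206 = 209)
K = 15/13 (K = -30*(-1/26) = 15/13 ≈ 1.1538)
u(c) = 15/13 + c*(c + 2*c²) (u(c) = ((c² + c*c) + c)*c + 15/13 = ((c² + c²) + c)*c + 15/13 = (2*c² + c)*c + 15/13 = (c + 2*c²)*c + 15/13 = c*(c + 2*c²) + 15/13 = 15/13 + c*(c + 2*c²))
A/u(18) = 209/(15/13 + 18² + 2*18³) = 209/(15/13 + 324 + 2*5832) = 209/(15/13 + 324 + 11664) = 209/(155859/13) = 209*(13/155859) = 247/14169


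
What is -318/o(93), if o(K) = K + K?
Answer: -53/31 ≈ -1.7097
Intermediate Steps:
o(K) = 2*K
-318/o(93) = -318/(2*93) = -318/186 = -318*1/186 = -53/31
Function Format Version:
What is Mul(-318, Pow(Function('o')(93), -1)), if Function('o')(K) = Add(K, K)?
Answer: Rational(-53, 31) ≈ -1.7097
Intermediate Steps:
Function('o')(K) = Mul(2, K)
Mul(-318, Pow(Function('o')(93), -1)) = Mul(-318, Pow(Mul(2, 93), -1)) = Mul(-318, Pow(186, -1)) = Mul(-318, Rational(1, 186)) = Rational(-53, 31)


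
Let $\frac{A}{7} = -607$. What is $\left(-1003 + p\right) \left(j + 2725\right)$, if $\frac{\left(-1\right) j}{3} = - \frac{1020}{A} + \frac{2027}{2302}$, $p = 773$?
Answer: $- \frac{3061401460015}{4890599} \approx -6.2598 \cdot 10^{5}$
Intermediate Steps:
$A = -4249$ ($A = 7 \left(-607\right) = -4249$)
$j = - \frac{32882289}{9781198}$ ($j = - 3 \left(- \frac{1020}{-4249} + \frac{2027}{2302}\right) = - 3 \left(\left(-1020\right) \left(- \frac{1}{4249}\right) + 2027 \cdot \frac{1}{2302}\right) = - 3 \left(\frac{1020}{4249} + \frac{2027}{2302}\right) = \left(-3\right) \frac{10960763}{9781198} = - \frac{32882289}{9781198} \approx -3.3618$)
$\left(-1003 + p\right) \left(j + 2725\right) = \left(-1003 + 773\right) \left(- \frac{32882289}{9781198} + 2725\right) = \left(-230\right) \frac{26620882261}{9781198} = - \frac{3061401460015}{4890599}$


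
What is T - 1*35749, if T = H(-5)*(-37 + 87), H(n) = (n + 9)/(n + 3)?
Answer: -35849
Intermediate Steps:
H(n) = (9 + n)/(3 + n)
T = -100 (T = ((9 - 5)/(3 - 5))*(-37 + 87) = (4/(-2))*50 = -½*4*50 = -2*50 = -100)
T - 1*35749 = -100 - 1*35749 = -100 - 35749 = -35849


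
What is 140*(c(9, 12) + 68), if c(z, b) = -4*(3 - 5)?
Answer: 10640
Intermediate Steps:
c(z, b) = 8 (c(z, b) = -4*(-2) = 8)
140*(c(9, 12) + 68) = 140*(8 + 68) = 140*76 = 10640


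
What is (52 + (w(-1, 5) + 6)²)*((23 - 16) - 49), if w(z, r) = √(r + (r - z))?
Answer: -4158 - 504*√11 ≈ -5829.6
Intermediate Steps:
w(z, r) = √(-z + 2*r)
(52 + (w(-1, 5) + 6)²)*((23 - 16) - 49) = (52 + (√(-1*(-1) + 2*5) + 6)²)*((23 - 16) - 49) = (52 + (√(1 + 10) + 6)²)*(7 - 49) = (52 + (√11 + 6)²)*(-42) = (52 + (6 + √11)²)*(-42) = -2184 - 42*(6 + √11)²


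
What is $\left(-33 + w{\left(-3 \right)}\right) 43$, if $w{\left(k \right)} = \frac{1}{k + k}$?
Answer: $- \frac{8557}{6} \approx -1426.2$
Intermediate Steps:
$w{\left(k \right)} = \frac{1}{2 k}$
$\left(-33 + w{\left(-3 \right)}\right) 43 = \left(-33 + \frac{1}{2 \left(-3\right)}\right) 43 = \left(-33 + \frac{1}{2} \left(- \frac{1}{3}\right)\right) 43 = \left(-33 - \frac{1}{6}\right) 43 = \left(- \frac{199}{6}\right) 43 = - \frac{8557}{6}$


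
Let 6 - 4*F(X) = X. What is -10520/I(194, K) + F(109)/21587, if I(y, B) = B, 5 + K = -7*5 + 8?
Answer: 14193401/43174 ≈ 328.75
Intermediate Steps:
F(X) = 3/2 - X/4
K = -32 (K = -5 + (-7*5 + 8) = -5 + (-35 + 8) = -5 - 27 = -32)
-10520/I(194, K) + F(109)/21587 = -10520/(-32) + (3/2 - ¼*109)/21587 = -10520*(-1/32) + (3/2 - 109/4)*(1/21587) = 1315/4 - 103/4*1/21587 = 1315/4 - 103/86348 = 14193401/43174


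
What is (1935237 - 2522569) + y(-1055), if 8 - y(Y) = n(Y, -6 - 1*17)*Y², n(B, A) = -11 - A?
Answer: -13943624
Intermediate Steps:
y(Y) = 8 - 12*Y² (y(Y) = 8 - (-11 - (-6 - 1*17))*Y² = 8 - (-11 - (-6 - 17))*Y² = 8 - (-11 - 1*(-23))*Y² = 8 - (-11 + 23)*Y² = 8 - 12*Y²)
(1935237 - 2522569) + y(-1055) = (1935237 - 2522569) + (8 - 12*(-1055)²) = -587332 + (8 - 12*1113025) = -587332 + (8 - 13356300) = -587332 - 13356292 = -13943624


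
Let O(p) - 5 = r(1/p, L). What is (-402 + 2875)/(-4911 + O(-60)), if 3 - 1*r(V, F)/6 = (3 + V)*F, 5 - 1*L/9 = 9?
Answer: -12365/21218 ≈ -0.58276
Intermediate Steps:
L = -36 (L = 45 - 9*9 = 45 - 81 = -36)
r(V, F) = 18 - 6*F*(3 + V) (r(V, F) = 18 - 6*(3 + V)*F = 18 - 6*F*(3 + V))
O(p) = 671 + 216/p (O(p) = 5 + (18 - 18*(-36) - 6*(-36)*1/p) = 5 + (18 + 648 - 6*(-36)/p) = 5 + (18 + 648 + 216/p) = 5 + (666 + 216/p) = 671 + 216/p)
(-402 + 2875)/(-4911 + O(-60)) = (-402 + 2875)/(-4911 + (671 + 216/(-60))) = 2473/(-4911 + (671 + 216*(-1/60))) = 2473/(-4911 + (671 - 18/5)) = 2473/(-4911 + 3337/5) = 2473/(-21218/5) = 2473*(-5/21218) = -12365/21218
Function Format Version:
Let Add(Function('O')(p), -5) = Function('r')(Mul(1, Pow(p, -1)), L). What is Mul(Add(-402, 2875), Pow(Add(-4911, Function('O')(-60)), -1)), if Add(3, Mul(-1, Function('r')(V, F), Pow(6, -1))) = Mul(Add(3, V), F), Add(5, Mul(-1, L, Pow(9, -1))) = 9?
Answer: Rational(-12365, 21218) ≈ -0.58276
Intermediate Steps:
L = -36 (L = Add(45, Mul(-9, 9)) = Add(45, -81) = -36)
Function('r')(V, F) = Add(18, Mul(-6, F, Add(3, V))) (Function('r')(V, F) = Add(18, Mul(-6, Mul(Add(3, V), F))) = Add(18, Mul(-6, Mul(F, Add(3, V)))) = Add(18, Mul(-6, F, Add(3, V))))
Function('O')(p) = Add(671, Mul(216, Pow(p, -1))) (Function('O')(p) = Add(5, Add(18, Mul(-18, -36), Mul(-6, -36, Mul(1, Pow(p, -1))))) = Add(5, Add(18, 648, Mul(-6, -36, Pow(p, -1)))) = Add(5, Add(18, 648, Mul(216, Pow(p, -1)))) = Add(5, Add(666, Mul(216, Pow(p, -1)))) = Add(671, Mul(216, Pow(p, -1))))
Mul(Add(-402, 2875), Pow(Add(-4911, Function('O')(-60)), -1)) = Mul(Add(-402, 2875), Pow(Add(-4911, Add(671, Mul(216, Pow(-60, -1)))), -1)) = Mul(2473, Pow(Add(-4911, Add(671, Mul(216, Rational(-1, 60)))), -1)) = Mul(2473, Pow(Add(-4911, Add(671, Rational(-18, 5))), -1)) = Mul(2473, Pow(Add(-4911, Rational(3337, 5)), -1)) = Mul(2473, Pow(Rational(-21218, 5), -1)) = Mul(2473, Rational(-5, 21218)) = Rational(-12365, 21218)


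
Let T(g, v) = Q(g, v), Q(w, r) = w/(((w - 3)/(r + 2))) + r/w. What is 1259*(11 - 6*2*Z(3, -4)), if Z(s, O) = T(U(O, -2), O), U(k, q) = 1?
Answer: 59173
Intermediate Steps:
Q(w, r) = r/w + w*(2 + r)/(-3 + w) (Q(w, r) = w/(((-3 + w)/(2 + r))) + r/w = w*((2 + r)/(-3 + w)) + r/w = w*(2 + r)/(-3 + w) + r/w = r/w + w*(2 + r)/(-3 + w))
T(g, v) = (-3*v + 2*g**2 + g*v + v*g**2)/(g*(-3 + g)) (T(g, v) = (-3*v + 2*g**2 + v*g + v*g**2)/(g*(-3 + g)) = (-3*v + 2*g**2 + g*v + v*g**2)/(g*(-3 + g)))
Z(s, O) = -1 + O/2 (Z(s, O) = (-3*O + 2*1**2 + 1*O + O*1**2)/(1*(-3 + 1)) = 1*(-3*O + 2*1 + O + O*1)/(-2) = 1*(-1/2)*(-3*O + 2 + O + O) = 1*(-1/2)*(2 - O) = -1 + O/2)
1259*(11 - 6*2*Z(3, -4)) = 1259*(11 - 6*2*(-1 + (1/2)*(-4))) = 1259*(11 - 12*(-1 - 2)) = 1259*(11 - 12*(-3)) = 1259*(11 - 1*(-36)) = 1259*(11 + 36) = 1259*47 = 59173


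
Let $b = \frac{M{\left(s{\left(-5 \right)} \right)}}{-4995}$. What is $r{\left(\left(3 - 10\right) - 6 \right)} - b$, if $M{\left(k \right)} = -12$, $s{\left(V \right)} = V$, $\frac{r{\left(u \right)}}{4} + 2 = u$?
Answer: $- \frac{99904}{1665} \approx -60.002$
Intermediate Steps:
$r{\left(u \right)} = -8 + 4 u$
$b = \frac{4}{1665}$ ($b = - \frac{12}{-4995} = \left(-12\right) \left(- \frac{1}{4995}\right) = \frac{4}{1665} \approx 0.0024024$)
$r{\left(\left(3 - 10\right) - 6 \right)} - b = \left(-8 + 4 \left(\left(3 - 10\right) - 6\right)\right) - \frac{4}{1665} = \left(-8 + 4 \left(-7 - 6\right)\right) - \frac{4}{1665} = \left(-8 + 4 \left(-13\right)\right) - \frac{4}{1665} = \left(-8 - 52\right) - \frac{4}{1665} = -60 - \frac{4}{1665} = - \frac{99904}{1665}$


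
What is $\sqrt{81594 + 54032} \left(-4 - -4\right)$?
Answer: $0$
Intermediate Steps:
$\sqrt{81594 + 54032} \left(-4 - -4\right) = \sqrt{135626} \left(-4 + 4\right) = \sqrt{135626} \cdot 0 = 0$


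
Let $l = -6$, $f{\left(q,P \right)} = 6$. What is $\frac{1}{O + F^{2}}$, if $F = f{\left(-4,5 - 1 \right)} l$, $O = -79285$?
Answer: $- \frac{1}{77989} \approx -1.2822 \cdot 10^{-5}$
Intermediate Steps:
$F = -36$ ($F = 6 \left(-6\right) = -36$)
$\frac{1}{O + F^{2}} = \frac{1}{-79285 + \left(-36\right)^{2}} = \frac{1}{-79285 + 1296} = \frac{1}{-77989} = - \frac{1}{77989}$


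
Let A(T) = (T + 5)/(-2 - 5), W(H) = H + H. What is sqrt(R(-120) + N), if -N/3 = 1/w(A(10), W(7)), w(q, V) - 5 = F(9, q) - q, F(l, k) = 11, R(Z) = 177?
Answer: sqrt(2852166)/127 ≈ 13.298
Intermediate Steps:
W(H) = 2*H
A(T) = -5/7 - T/7 (A(T) = (5 + T)/(-7) = (5 + T)*(-1/7) = -5/7 - T/7)
w(q, V) = 16 - q (w(q, V) = 5 + (11 - q) = 16 - q)
N = -21/127 (N = -3/(16 - (-5/7 - 1/7*10)) = -3/(16 - (-5/7 - 10/7)) = -3/(16 - 1*(-15/7)) = -3/(16 + 15/7) = -3/127/7 = -3*7/127 = -21/127 ≈ -0.16535)
sqrt(R(-120) + N) = sqrt(177 - 21/127) = sqrt(22458/127) = sqrt(2852166)/127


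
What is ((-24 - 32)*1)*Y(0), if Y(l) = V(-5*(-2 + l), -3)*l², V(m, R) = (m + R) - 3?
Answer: 0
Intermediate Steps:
V(m, R) = -3 + R + m (V(m, R) = (R + m) - 3 = -3 + R + m)
Y(l) = l²*(4 - 5*l) (Y(l) = (-3 - 3 - 5*(-2 + l))*l² = (-3 - 3 + (10 - 5*l))*l² = (4 - 5*l)*l² = l²*(4 - 5*l))
((-24 - 32)*1)*Y(0) = ((-24 - 32)*1)*(0²*(4 - 5*0)) = (-56*1)*(0*(4 + 0)) = -0*4 = -56*0 = 0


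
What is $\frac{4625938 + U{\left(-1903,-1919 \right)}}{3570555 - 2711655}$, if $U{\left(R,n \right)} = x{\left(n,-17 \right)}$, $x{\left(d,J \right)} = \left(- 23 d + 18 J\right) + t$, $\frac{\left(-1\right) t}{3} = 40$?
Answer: $\frac{4669649}{858900} \approx 5.4368$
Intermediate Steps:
$t = -120$ ($t = \left(-3\right) 40 = -120$)
$x{\left(d,J \right)} = -120 - 23 d + 18 J$ ($x{\left(d,J \right)} = \left(- 23 d + 18 J\right) - 120 = -120 - 23 d + 18 J$)
$U{\left(R,n \right)} = -426 - 23 n$ ($U{\left(R,n \right)} = -120 - 23 n + 18 \left(-17\right) = -120 - 23 n - 306 = -426 - 23 n$)
$\frac{4625938 + U{\left(-1903,-1919 \right)}}{3570555 - 2711655} = \frac{4625938 - -43711}{3570555 - 2711655} = \frac{4625938 + \left(-426 + 44137\right)}{858900} = \left(4625938 + 43711\right) \frac{1}{858900} = 4669649 \cdot \frac{1}{858900} = \frac{4669649}{858900}$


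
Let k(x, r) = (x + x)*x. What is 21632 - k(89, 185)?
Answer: 5790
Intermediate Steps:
k(x, r) = 2*x² (k(x, r) = (2*x)*x = 2*x²)
21632 - k(89, 185) = 21632 - 2*89² = 21632 - 2*7921 = 21632 - 1*15842 = 21632 - 15842 = 5790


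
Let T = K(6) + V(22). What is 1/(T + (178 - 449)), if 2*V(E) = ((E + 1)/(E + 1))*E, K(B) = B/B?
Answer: -1/259 ≈ -0.0038610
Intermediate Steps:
K(B) = 1
V(E) = E/2 (V(E) = (((E + 1)/(E + 1))*E)/2 = (((1 + E)/(1 + E))*E)/2 = (1*E)/2 = E/2)
T = 12 (T = 1 + (½)*22 = 1 + 11 = 12)
1/(T + (178 - 449)) = 1/(12 + (178 - 449)) = 1/(12 - 271) = 1/(-259) = -1/259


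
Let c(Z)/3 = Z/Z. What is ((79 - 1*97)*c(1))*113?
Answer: -6102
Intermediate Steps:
c(Z) = 3 (c(Z) = 3*(Z/Z) = 3*1 = 3)
((79 - 1*97)*c(1))*113 = ((79 - 1*97)*3)*113 = ((79 - 97)*3)*113 = -18*3*113 = -54*113 = -6102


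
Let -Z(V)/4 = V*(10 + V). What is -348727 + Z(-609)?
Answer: -1807891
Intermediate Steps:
Z(V) = -4*V*(10 + V)
-348727 + Z(-609) = -348727 - 4*(-609)*(10 - 609) = -348727 - 4*(-609)*(-599) = -348727 - 1459164 = -1807891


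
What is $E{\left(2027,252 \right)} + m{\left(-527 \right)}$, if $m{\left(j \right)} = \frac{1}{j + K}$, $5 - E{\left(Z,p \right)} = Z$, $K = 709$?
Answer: $- \frac{368003}{182} \approx -2022.0$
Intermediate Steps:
$E{\left(Z,p \right)} = 5 - Z$
$m{\left(j \right)} = \frac{1}{709 + j}$ ($m{\left(j \right)} = \frac{1}{j + 709} = \frac{1}{709 + j}$)
$E{\left(2027,252 \right)} + m{\left(-527 \right)} = \left(5 - 2027\right) + \frac{1}{709 - 527} = \left(5 - 2027\right) + \frac{1}{182} = -2022 + \frac{1}{182} = - \frac{368003}{182}$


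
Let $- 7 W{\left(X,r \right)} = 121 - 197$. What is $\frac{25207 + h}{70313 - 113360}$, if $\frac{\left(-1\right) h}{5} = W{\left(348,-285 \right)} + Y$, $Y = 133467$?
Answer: $\frac{4495276}{301329} \approx 14.918$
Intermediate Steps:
$W{\left(X,r \right)} = \frac{76}{7}$ ($W{\left(X,r \right)} = - \frac{121 - 197}{7} = \left(- \frac{1}{7}\right) \left(-76\right) = \frac{76}{7}$)
$h = - \frac{4671725}{7}$ ($h = - 5 \left(\frac{76}{7} + 133467\right) = \left(-5\right) \frac{934345}{7} = - \frac{4671725}{7} \approx -6.6739 \cdot 10^{5}$)
$\frac{25207 + h}{70313 - 113360} = \frac{25207 - \frac{4671725}{7}}{70313 - 113360} = - \frac{4495276}{7 \left(-43047\right)} = \left(- \frac{4495276}{7}\right) \left(- \frac{1}{43047}\right) = \frac{4495276}{301329}$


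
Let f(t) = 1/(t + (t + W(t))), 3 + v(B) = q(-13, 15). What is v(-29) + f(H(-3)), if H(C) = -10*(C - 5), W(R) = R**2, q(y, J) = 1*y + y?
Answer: -190239/6560 ≈ -29.000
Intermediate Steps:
q(y, J) = 2*y (q(y, J) = y + y = 2*y)
v(B) = -29 (v(B) = -3 + 2*(-13) = -3 - 26 = -29)
H(C) = 50 - 10*C (H(C) = -10*(-5 + C) = 50 - 10*C)
f(t) = 1/(t**2 + 2*t) (f(t) = 1/(t + (t + t**2)) = 1/(t**2 + 2*t))
v(-29) + f(H(-3)) = -29 + 1/((50 - 10*(-3))*(2 + (50 - 10*(-3)))) = -29 + 1/((50 + 30)*(2 + (50 + 30))) = -29 + 1/(80*(2 + 80)) = -29 + (1/80)/82 = -29 + (1/80)*(1/82) = -29 + 1/6560 = -190239/6560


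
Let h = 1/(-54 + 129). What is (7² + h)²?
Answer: 13512976/5625 ≈ 2402.3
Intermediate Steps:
h = 1/75 ≈ 0.013333
(7² + h)² = (7² + 1/75)² = (49 + 1/75)² = (3676/75)² = 13512976/5625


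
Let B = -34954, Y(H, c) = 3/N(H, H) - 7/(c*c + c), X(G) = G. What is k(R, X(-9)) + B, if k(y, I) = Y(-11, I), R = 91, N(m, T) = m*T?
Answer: -304519879/8712 ≈ -34954.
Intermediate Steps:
N(m, T) = T*m
Y(H, c) = -7/(c + c**2) + 3/H**2 (Y(H, c) = 3/((H*H)) - 7/(c*c + c) = 3/(H**2) - 7/(c**2 + c) = 3/H**2 - 7/(c + c**2) = -7/(c + c**2) + 3/H**2)
k(y, I) = (-847 + 3*I + 3*I**2)/(121*I*(1 + I)) (k(y, I) = (-7*(-11)**2 + 3*I + 3*I**2)/((-11)**2*I*(1 + I)) = (-7*121 + 3*I + 3*I**2)/(121*I*(1 + I)) = (-847 + 3*I + 3*I**2)/(121*I*(1 + I)))
k(R, X(-9)) + B = (1/121)*(-847 + 3*(-9) + 3*(-9)**2)/(-9*(1 - 9)) - 34954 = (1/121)*(-1/9)*(-847 - 27 + 3*81)/(-8) - 34954 = (1/121)*(-1/9)*(-1/8)*(-847 - 27 + 243) - 34954 = (1/121)*(-1/9)*(-1/8)*(-631) - 34954 = -631/8712 - 34954 = -304519879/8712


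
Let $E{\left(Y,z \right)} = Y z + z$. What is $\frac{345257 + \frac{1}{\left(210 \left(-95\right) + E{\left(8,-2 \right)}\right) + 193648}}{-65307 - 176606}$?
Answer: $- \frac{59964235761}{42015449840} \approx -1.4272$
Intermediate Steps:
$E{\left(Y,z \right)} = z + Y z$
$\frac{345257 + \frac{1}{\left(210 \left(-95\right) + E{\left(8,-2 \right)}\right) + 193648}}{-65307 - 176606} = \frac{345257 + \frac{1}{\left(210 \left(-95\right) - 2 \left(1 + 8\right)\right) + 193648}}{-65307 - 176606} = \frac{345257 + \frac{1}{\left(-19950 - 18\right) + 193648}}{-241913} = \left(345257 + \frac{1}{\left(-19950 - 18\right) + 193648}\right) \left(- \frac{1}{241913}\right) = \left(345257 + \frac{1}{-19968 + 193648}\right) \left(- \frac{1}{241913}\right) = \left(345257 + \frac{1}{173680}\right) \left(- \frac{1}{241913}\right) = \frac{59964235761}{173680} \left(- \frac{1}{241913}\right) = - \frac{59964235761}{42015449840}$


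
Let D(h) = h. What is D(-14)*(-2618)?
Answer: 36652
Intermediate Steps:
D(-14)*(-2618) = -14*(-2618) = 36652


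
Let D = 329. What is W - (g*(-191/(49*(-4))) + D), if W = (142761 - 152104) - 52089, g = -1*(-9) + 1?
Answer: -6053533/98 ≈ -61771.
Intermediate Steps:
g = 10 (g = 9 + 1 = 10)
W = -61432 (W = -9343 - 52089 = -61432)
W - (g*(-191/(49*(-4))) + D) = -61432 - (10*(-191/(49*(-4))) + 329) = -61432 - (10*(-191/(-196)) + 329) = -61432 - (10*(-191*(-1/196)) + 329) = -61432 - (10*(191/196) + 329) = -61432 - (955/98 + 329) = -61432 - 1*33197/98 = -61432 - 33197/98 = -6053533/98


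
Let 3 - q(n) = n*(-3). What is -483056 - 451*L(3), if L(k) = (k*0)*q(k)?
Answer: -483056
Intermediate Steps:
q(n) = 3 + 3*n (q(n) = 3 - n*(-3) = 3 - (-3)*n = 3 + 3*n)
L(k) = 0 (L(k) = (k*0)*(3 + 3*k) = 0*(3 + 3*k) = 0)
-483056 - 451*L(3) = -483056 - 451*0 = -483056 + 0 = -483056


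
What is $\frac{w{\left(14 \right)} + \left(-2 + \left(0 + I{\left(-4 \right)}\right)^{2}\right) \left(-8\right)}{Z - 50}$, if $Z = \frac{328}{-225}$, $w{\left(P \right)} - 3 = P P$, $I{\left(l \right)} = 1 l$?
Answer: $- \frac{19575}{11578} \approx -1.6907$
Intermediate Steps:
$I{\left(l \right)} = l$
$w{\left(P \right)} = 3 + P^{2}$ ($w{\left(P \right)} = 3 + P P = 3 + P^{2}$)
$Z = - \frac{328}{225}$ ($Z = 328 \left(- \frac{1}{225}\right) = - \frac{328}{225} \approx -1.4578$)
$\frac{w{\left(14 \right)} + \left(-2 + \left(0 + I{\left(-4 \right)}\right)^{2}\right) \left(-8\right)}{Z - 50} = \frac{\left(3 + 14^{2}\right) + \left(-2 + \left(0 - 4\right)^{2}\right) \left(-8\right)}{- \frac{328}{225} - 50} = \frac{\left(3 + 196\right) + \left(-2 + \left(-4\right)^{2}\right) \left(-8\right)}{- \frac{11578}{225}} = \left(199 + \left(-2 + 16\right) \left(-8\right)\right) \left(- \frac{225}{11578}\right) = \left(199 + 14 \left(-8\right)\right) \left(- \frac{225}{11578}\right) = \left(199 - 112\right) \left(- \frac{225}{11578}\right) = 87 \left(- \frac{225}{11578}\right) = - \frac{19575}{11578}$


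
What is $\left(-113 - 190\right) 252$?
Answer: $-76356$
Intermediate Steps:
$\left(-113 - 190\right) 252 = \left(-303\right) 252 = -76356$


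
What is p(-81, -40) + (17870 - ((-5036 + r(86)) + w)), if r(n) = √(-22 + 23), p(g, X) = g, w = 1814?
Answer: 21010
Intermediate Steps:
r(n) = 1 (r(n) = √1 = 1)
p(-81, -40) + (17870 - ((-5036 + r(86)) + w)) = -81 + (17870 - ((-5036 + 1) + 1814)) = -81 + (17870 - (-5035 + 1814)) = -81 + (17870 - 1*(-3221)) = -81 + (17870 + 3221) = -81 + 21091 = 21010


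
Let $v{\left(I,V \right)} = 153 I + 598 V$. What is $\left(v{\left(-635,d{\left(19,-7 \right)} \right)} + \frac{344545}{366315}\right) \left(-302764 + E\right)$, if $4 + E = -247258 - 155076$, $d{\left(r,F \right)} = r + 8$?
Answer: $\frac{1394901749007572}{24421} \approx 5.7119 \cdot 10^{10}$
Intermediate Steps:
$d{\left(r,F \right)} = 8 + r$
$E = -402338$ ($E = -4 - 402334 = -402338$)
$\left(v{\left(-635,d{\left(19,-7 \right)} \right)} + \frac{344545}{366315}\right) \left(-302764 + E\right) = \left(\left(153 \left(-635\right) + 598 \left(8 + 19\right)\right) + \frac{344545}{366315}\right) \left(-302764 - 402338\right) = \left(\left(-97155 + 598 \cdot 27\right) + 344545 \cdot \frac{1}{366315}\right) \left(-705102\right) = \left(\left(-97155 + 16146\right) + \frac{68909}{73263}\right) \left(-705102\right) = \left(-81009 + \frac{68909}{73263}\right) \left(-705102\right) = \left(- \frac{5934893458}{73263}\right) \left(-705102\right) = \frac{1394901749007572}{24421}$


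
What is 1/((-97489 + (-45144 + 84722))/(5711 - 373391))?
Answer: 367680/57911 ≈ 6.3491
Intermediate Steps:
1/((-97489 + (-45144 + 84722))/(5711 - 373391)) = 1/((-97489 + 39578)/(-367680)) = 1/(-57911*(-1/367680)) = 1/(57911/367680) = 367680/57911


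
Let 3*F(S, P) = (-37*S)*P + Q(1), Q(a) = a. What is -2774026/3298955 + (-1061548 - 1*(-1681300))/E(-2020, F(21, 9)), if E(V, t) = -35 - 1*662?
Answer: -120380438546/135257155 ≈ -890.01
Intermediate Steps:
F(S, P) = 1/3 - 37*P*S/3 (F(S, P) = ((-37*S)*P + 1)/3 = (-37*P*S + 1)/3 = (1 - 37*P*S)/3 = 1/3 - 37*P*S/3)
E(V, t) = -697 (E(V, t) = -35 - 662 = -697)
-2774026/3298955 + (-1061548 - 1*(-1681300))/E(-2020, F(21, 9)) = -2774026/3298955 + (-1061548 - 1*(-1681300))/(-697) = -2774026*1/3298955 + (-1061548 + 1681300)*(-1/697) = -2774026/3298955 + 619752*(-1/697) = -2774026/3298955 - 36456/41 = -120380438546/135257155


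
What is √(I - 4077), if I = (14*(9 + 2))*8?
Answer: I*√2845 ≈ 53.339*I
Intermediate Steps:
I = 1232 (I = (14*11)*8 = 154*8 = 1232)
√(I - 4077) = √(1232 - 4077) = √(-2845) = I*√2845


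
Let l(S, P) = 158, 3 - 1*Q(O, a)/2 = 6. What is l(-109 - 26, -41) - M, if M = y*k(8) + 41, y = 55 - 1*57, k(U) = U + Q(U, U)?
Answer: 121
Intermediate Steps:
Q(O, a) = -6 (Q(O, a) = 6 - 2*6 = 6 - 12 = -6)
k(U) = -6 + U (k(U) = U - 6 = -6 + U)
y = -2 (y = 55 - 57 = -2)
M = 37 (M = -2*(-6 + 8) + 41 = -2*2 + 41 = -4 + 41 = 37)
l(-109 - 26, -41) - M = 158 - 1*37 = 158 - 37 = 121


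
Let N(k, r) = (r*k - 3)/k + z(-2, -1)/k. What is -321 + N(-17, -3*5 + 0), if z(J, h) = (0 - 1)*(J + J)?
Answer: -5713/17 ≈ -336.06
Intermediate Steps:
z(J, h) = -2*J
N(k, r) = 4/k + (-3 + k*r)/k (N(k, r) = (r*k - 3)/k + (-2*(-2))/k = (k*r - 3)/k + 4/k = (-3 + k*r)/k + 4/k = 4/k + (-3 + k*r)/k)
-321 + N(-17, -3*5 + 0) = -321 + ((-3*5 + 0) + 1/(-17)) = -321 + ((-15 + 0) - 1/17) = -321 + (-15 - 1/17) = -321 - 256/17 = -5713/17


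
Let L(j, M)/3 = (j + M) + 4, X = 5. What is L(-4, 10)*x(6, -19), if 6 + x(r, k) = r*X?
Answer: 720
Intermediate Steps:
L(j, M) = 12 + 3*M + 3*j (L(j, M) = 3*((j + M) + 4) = 3*((M + j) + 4) = 3*(4 + M + j) = 12 + 3*M + 3*j)
x(r, k) = -6 + 5*r (x(r, k) = -6 + r*5 = -6 + 5*r)
L(-4, 10)*x(6, -19) = (12 + 3*10 + 3*(-4))*(-6 + 5*6) = (12 + 30 - 12)*(-6 + 30) = 30*24 = 720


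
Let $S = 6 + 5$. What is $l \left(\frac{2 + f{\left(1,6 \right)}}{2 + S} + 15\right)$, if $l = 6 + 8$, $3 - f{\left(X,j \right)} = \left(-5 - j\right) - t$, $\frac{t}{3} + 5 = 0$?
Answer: $\frac{2744}{13} \approx 211.08$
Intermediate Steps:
$t = -15$ ($t = -15 + 3 \cdot 0 = -15 + 0 = -15$)
$f{\left(X,j \right)} = -7 + j$ ($f{\left(X,j \right)} = 3 - \left(\left(-5 - j\right) - -15\right) = 3 - \left(\left(-5 - j\right) + 15\right) = 3 - \left(10 - j\right) = 3 + \left(-10 + j\right) = -7 + j$)
$S = 11$
$l = 14$
$l \left(\frac{2 + f{\left(1,6 \right)}}{2 + S} + 15\right) = 14 \left(\frac{2 + \left(-7 + 6\right)}{2 + 11} + 15\right) = 14 \left(\frac{2 - 1}{13} + 15\right) = 14 \left(\frac{1}{13} \cdot 1 + 15\right) = 14 \left(\frac{1}{13} + 15\right) = 14 \cdot \frac{196}{13} = \frac{2744}{13}$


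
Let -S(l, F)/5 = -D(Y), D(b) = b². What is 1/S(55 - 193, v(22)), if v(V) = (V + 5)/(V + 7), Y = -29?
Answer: 1/4205 ≈ 0.00023781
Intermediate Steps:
v(V) = (5 + V)/(7 + V)
S(l, F) = 4205 (S(l, F) = -(-5)*(-29)² = -(-5)*841 = -5*(-841) = 4205)
1/S(55 - 193, v(22)) = 1/4205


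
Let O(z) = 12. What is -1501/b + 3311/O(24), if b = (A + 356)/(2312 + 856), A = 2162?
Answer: -24362459/15108 ≈ -1612.6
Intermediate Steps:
b = 1259/1584 (b = (2162 + 356)/(2312 + 856) = 2518/3168 = 2518*(1/3168) = 1259/1584 ≈ 0.79482)
-1501/b + 3311/O(24) = -1501/1259/1584 + 3311/12 = -1501*1584/1259 + 3311*(1/12) = -2377584/1259 + 3311/12 = -24362459/15108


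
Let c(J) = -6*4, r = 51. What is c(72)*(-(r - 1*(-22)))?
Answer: 1752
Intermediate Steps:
c(J) = -24
c(72)*(-(r - 1*(-22))) = -(-24)*(51 - 1*(-22)) = -(-24)*(51 + 22) = -(-24)*73 = -24*(-73) = 1752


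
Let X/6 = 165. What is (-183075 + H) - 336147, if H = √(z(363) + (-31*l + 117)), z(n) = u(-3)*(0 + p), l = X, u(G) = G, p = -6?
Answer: -519222 + 3*I*√3395 ≈ -5.1922e+5 + 174.8*I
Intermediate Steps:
X = 990 (X = 6*165 = 990)
l = 990
z(n) = 18 (z(n) = -3*(0 - 6) = -3*(-6) = 18)
H = 3*I*√3395 (H = √(18 + (-31*990 + 117)) = √(18 + (-30690 + 117)) = √(18 - 30573) = √(-30555) = 3*I*√3395 ≈ 174.8*I)
(-183075 + H) - 336147 = (-183075 + 3*I*√3395) - 336147 = -519222 + 3*I*√3395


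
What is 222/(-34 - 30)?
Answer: -111/32 ≈ -3.4688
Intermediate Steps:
222/(-34 - 30) = 222/(-64) = 222*(-1/64) = -111/32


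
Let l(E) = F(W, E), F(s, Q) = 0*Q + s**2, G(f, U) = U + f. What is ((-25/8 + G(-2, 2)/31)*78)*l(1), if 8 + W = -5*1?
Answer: -164775/4 ≈ -41194.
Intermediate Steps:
W = -13 (W = -8 - 5*1 = -8 - 5 = -13)
F(s, Q) = s**2 (F(s, Q) = 0 + s**2 = s**2)
l(E) = 169 (l(E) = (-13)**2 = 169)
((-25/8 + G(-2, 2)/31)*78)*l(1) = ((-25/8 + (2 - 2)/31)*78)*169 = ((-25*1/8 + 0*(1/31))*78)*169 = ((-25/8 + 0)*78)*169 = -25/8*78*169 = -975/4*169 = -164775/4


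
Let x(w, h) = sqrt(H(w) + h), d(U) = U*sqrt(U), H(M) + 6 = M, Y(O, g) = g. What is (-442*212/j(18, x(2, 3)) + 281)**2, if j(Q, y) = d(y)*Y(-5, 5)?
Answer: (1405 + 93704*sqrt(I))**2/25 ≈ 7.5264e+6 + 3.5867e+8*I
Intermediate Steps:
H(M) = -6 + M
d(U) = U**(3/2)
x(w, h) = sqrt(-6 + h + w) (x(w, h) = sqrt((-6 + w) + h) = sqrt(-6 + h + w))
j(Q, y) = 5*y**(3/2) (j(Q, y) = y**(3/2)*5 = 5*y**(3/2))
(-442*212/j(18, x(2, 3)) + 281)**2 = (-442*212/(5*(-6 + 3 + 2)**(3/4)) + 281)**2 = (-442*(-212*(-1)**(1/4)/5) + 281)**2 = (-442*(-212*sqrt(I)/5) + 281)**2 = (-(-93704)*sqrt(I)/5 + 281)**2 = (93704*sqrt(I)/5 + 281)**2 = (281 + 93704*sqrt(I)/5)**2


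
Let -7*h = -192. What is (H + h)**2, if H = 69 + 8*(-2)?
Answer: 316969/49 ≈ 6468.8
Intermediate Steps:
h = 192/7 (h = -1/7*(-192) = 192/7 ≈ 27.429)
H = 53 (H = 69 - 16 = 53)
(H + h)**2 = (53 + 192/7)**2 = (563/7)**2 = 316969/49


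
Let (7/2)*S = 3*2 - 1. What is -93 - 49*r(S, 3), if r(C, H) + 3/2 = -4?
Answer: 353/2 ≈ 176.50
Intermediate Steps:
S = 10/7 (S = 2*(3*2 - 1)/7 = 2*(6 - 1)/7 = (2/7)*5 = 10/7 ≈ 1.4286)
r(C, H) = -11/2 (r(C, H) = -3/2 - 4 = -11/2)
-93 - 49*r(S, 3) = -93 - 49*(-11/2) = -93 + 539/2 = 353/2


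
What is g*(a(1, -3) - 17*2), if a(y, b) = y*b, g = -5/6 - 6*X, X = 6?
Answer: 8177/6 ≈ 1362.8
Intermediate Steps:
g = -221/6 (g = -5/6 - 6*6 = -5*1/6 - 36 = -5/6 - 36 = -221/6 ≈ -36.833)
a(y, b) = b*y
g*(a(1, -3) - 17*2) = -221*(-3*1 - 17*2)/6 = -221*(-3 - 34)/6 = -221/6*(-37) = 8177/6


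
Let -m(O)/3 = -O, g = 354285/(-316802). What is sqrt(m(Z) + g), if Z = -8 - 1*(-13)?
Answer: 11*sqrt(11514168690)/316802 ≈ 3.7258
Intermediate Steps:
Z = 5 (Z = -8 + 13 = 5)
g = -354285/316802 (g = 354285*(-1/316802) = -354285/316802 ≈ -1.1183)
m(O) = 3*O (m(O) = -(-3)*O = 3*O)
sqrt(m(Z) + g) = sqrt(3*5 - 354285/316802) = sqrt(15 - 354285/316802) = sqrt(4397745/316802) = 11*sqrt(11514168690)/316802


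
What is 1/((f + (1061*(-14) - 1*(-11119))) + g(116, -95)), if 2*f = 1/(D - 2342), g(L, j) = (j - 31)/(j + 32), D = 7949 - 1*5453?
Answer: -308/1149763 ≈ -0.00026788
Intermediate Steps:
D = 2496 (D = 7949 - 5453 = 2496)
g(L, j) = (-31 + j)/(32 + j)
f = 1/308 (f = 1/(2*(2496 - 2342)) = (½)/154 = (½)*(1/154) = 1/308 ≈ 0.0032468)
1/((f + (1061*(-14) - 1*(-11119))) + g(116, -95)) = 1/((1/308 + (1061*(-14) - 1*(-11119))) + (-31 - 95)/(32 - 95)) = 1/((1/308 + (-14854 + 11119)) - 126/(-63)) = 1/((1/308 - 3735) - 1/63*(-126)) = 1/(-1150379/308 + 2) = 1/(-1149763/308) = -308/1149763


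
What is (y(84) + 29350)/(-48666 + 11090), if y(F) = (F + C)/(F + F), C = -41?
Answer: -4930843/6312768 ≈ -0.78109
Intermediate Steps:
y(F) = (-41 + F)/(2*F) (y(F) = (F - 41)/(F + F) = (-41 + F)/((2*F)) = (-41 + F)*(1/(2*F)) = (-41 + F)/(2*F))
(y(84) + 29350)/(-48666 + 11090) = ((½)*(-41 + 84)/84 + 29350)/(-48666 + 11090) = ((½)*(1/84)*43 + 29350)/(-37576) = (43/168 + 29350)*(-1/37576) = (4930843/168)*(-1/37576) = -4930843/6312768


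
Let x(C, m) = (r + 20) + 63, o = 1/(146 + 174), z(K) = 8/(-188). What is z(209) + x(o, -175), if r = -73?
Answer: 468/47 ≈ 9.9574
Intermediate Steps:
z(K) = -2/47 (z(K) = 8*(-1/188) = -2/47)
o = 1/320 ≈ 0.0031250
x(C, m) = 10 (x(C, m) = (-73 + 20) + 63 = -53 + 63 = 10)
z(209) + x(o, -175) = -2/47 + 10 = 468/47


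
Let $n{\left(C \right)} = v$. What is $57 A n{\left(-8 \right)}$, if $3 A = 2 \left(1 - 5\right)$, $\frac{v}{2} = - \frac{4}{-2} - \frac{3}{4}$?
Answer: $-380$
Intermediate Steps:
$v = \frac{5}{2}$ ($v = 2 \left(- \frac{4}{-2} - \frac{3}{4}\right) = 2 \left(\left(-4\right) \left(- \frac{1}{2}\right) - \frac{3}{4}\right) = 2 \left(2 - \frac{3}{4}\right) = 2 \cdot \frac{5}{4} = \frac{5}{2} \approx 2.5$)
$n{\left(C \right)} = \frac{5}{2}$
$A = - \frac{8}{3}$ ($A = \frac{2 \left(1 - 5\right)}{3} = \frac{2 \left(-4\right)}{3} = \frac{1}{3} \left(-8\right) = - \frac{8}{3} \approx -2.6667$)
$57 A n{\left(-8 \right)} = 57 \left(- \frac{8}{3}\right) \frac{5}{2} = \left(-152\right) \frac{5}{2} = -380$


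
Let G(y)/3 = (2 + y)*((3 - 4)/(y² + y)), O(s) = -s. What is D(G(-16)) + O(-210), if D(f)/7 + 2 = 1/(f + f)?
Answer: 216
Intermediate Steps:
G(y) = -3*(2 + y)/(y + y²) (G(y) = 3*((2 + y)*((3 - 4)/(y² + y))) = 3*((2 + y)*(-1/(y + y²))) = 3*(-(2 + y)/(y + y²)) = -3*(2 + y)/(y + y²))
D(f) = -14 + 7/(2*f) (D(f) = -14 + 7/(f + f) = -14 + 7/((2*f)) = -14 + 7*(1/(2*f)) = -14 + 7/(2*f))
D(G(-16)) + O(-210) = (-14 + 7/(2*((3*(-2 - 1*(-16))/(-16*(1 - 16)))))) - 1*(-210) = (-14 + 7/(2*((3*(-1/16)*(-2 + 16)/(-15))))) + 210 = (-14 + 7/(2*((3*(-1/16)*(-1/15)*14)))) + 210 = (-14 + 7/(2*(7/40))) + 210 = (-14 + (7/2)*(40/7)) + 210 = (-14 + 20) + 210 = 6 + 210 = 216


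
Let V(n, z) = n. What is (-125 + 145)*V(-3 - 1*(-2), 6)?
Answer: -20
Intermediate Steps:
(-125 + 145)*V(-3 - 1*(-2), 6) = (-125 + 145)*(-3 - 1*(-2)) = 20*(-3 + 2) = 20*(-1) = -20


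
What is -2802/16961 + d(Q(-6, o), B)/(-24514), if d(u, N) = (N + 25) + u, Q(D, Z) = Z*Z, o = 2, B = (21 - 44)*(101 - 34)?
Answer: -3074514/29698711 ≈ -0.10352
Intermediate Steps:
B = -1541 (B = -23*67 = -1541)
Q(D, Z) = Z²
d(u, N) = 25 + N + u (d(u, N) = (25 + N) + u = 25 + N + u)
-2802/16961 + d(Q(-6, o), B)/(-24514) = -2802/16961 + (25 - 1541 + 2²)/(-24514) = -2802*1/16961 + (25 - 1541 + 4)*(-1/24514) = -2802/16961 - 1512*(-1/24514) = -2802/16961 + 108/1751 = -3074514/29698711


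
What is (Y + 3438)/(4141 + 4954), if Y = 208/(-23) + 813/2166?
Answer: 11389497/30206314 ≈ 0.37706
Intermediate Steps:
Y = -143943/16606 (Y = 208*(-1/23) + 813*(1/2166) = -208/23 + 271/722 = -143943/16606 ≈ -8.6681)
(Y + 3438)/(4141 + 4954) = (-143943/16606 + 3438)/(4141 + 4954) = (56947485/16606)/9095 = (56947485/16606)*(1/9095) = 11389497/30206314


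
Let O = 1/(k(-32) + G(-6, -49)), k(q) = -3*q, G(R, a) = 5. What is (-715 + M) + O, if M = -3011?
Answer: -376325/101 ≈ -3726.0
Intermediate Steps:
O = 1/101 (O = 1/(-3*(-32) + 5) = 1/(96 + 5) = 1/101 ≈ 0.0099010)
(-715 + M) + O = (-715 - 3011) + 1/101 = -3726 + 1/101 = -376325/101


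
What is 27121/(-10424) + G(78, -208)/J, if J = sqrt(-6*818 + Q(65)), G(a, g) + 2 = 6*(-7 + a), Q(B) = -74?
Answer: -27121/10424 - 4*I*sqrt(4982)/47 ≈ -2.6018 - 6.0071*I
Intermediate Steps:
G(a, g) = -44 + 6*a (G(a, g) = -2 + 6*(-7 + a) = -2 + (-42 + 6*a) = -44 + 6*a)
J = I*sqrt(4982) (J = sqrt(-6*818 - 74) = sqrt(-4908 - 74) = sqrt(-4982) = I*sqrt(4982) ≈ 70.583*I)
27121/(-10424) + G(78, -208)/J = 27121/(-10424) + (-44 + 6*78)/((I*sqrt(4982))) = 27121*(-1/10424) + (-44 + 468)*(-I*sqrt(4982)/4982) = -27121/10424 + 424*(-I*sqrt(4982)/4982) = -27121/10424 - 4*I*sqrt(4982)/47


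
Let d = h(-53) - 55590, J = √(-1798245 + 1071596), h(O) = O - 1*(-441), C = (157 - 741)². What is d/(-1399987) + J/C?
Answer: 55202/1399987 + I*√726649/341056 ≈ 0.03943 + 0.0024994*I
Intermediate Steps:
C = 341056 (C = (-584)² = 341056)
h(O) = 441 + O (h(O) = O + 441 = 441 + O)
J = I*√726649 (J = √(-726649) = I*√726649 ≈ 852.44*I)
d = -55202 (d = (441 - 53) - 55590 = 388 - 55590 = -55202)
d/(-1399987) + J/C = -55202/(-1399987) + (I*√726649)/341056 = -55202*(-1/1399987) + (I*√726649)*(1/341056) = 55202/1399987 + I*√726649/341056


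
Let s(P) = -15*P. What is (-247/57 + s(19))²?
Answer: 753424/9 ≈ 83714.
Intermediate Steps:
(-247/57 + s(19))² = (-247/57 - 15*19)² = (-247*1/57 - 285)² = (-13/3 - 285)² = (-868/3)² = 753424/9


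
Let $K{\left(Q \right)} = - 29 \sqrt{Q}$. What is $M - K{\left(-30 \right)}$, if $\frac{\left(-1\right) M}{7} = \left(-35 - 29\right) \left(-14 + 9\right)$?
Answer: $-2240 + 29 i \sqrt{30} \approx -2240.0 + 158.84 i$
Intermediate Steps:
$M = -2240$ ($M = - 7 \left(-35 - 29\right) \left(-14 + 9\right) = - 7 \left(\left(-64\right) \left(-5\right)\right) = \left(-7\right) 320 = -2240$)
$M - K{\left(-30 \right)} = -2240 - - 29 \sqrt{-30} = -2240 - - 29 i \sqrt{30} = -2240 + 29 i \sqrt{30}$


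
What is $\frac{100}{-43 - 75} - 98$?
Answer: $- \frac{5832}{59} \approx -98.847$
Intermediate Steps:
$\frac{100}{-43 - 75} - 98 = \frac{100}{-118} - 98 = 100 \left(- \frac{1}{118}\right) - 98 = - \frac{50}{59} - 98 = - \frac{5832}{59}$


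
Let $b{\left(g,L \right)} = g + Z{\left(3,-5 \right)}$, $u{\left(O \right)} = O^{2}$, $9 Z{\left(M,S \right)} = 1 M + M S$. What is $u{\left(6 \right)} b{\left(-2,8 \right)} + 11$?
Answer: $-109$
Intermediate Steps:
$Z{\left(M,S \right)} = \frac{M}{9} + \frac{M S}{9}$ ($Z{\left(M,S \right)} = \frac{1 M + M S}{9} = \frac{M + M S}{9} = \frac{M}{9} + \frac{M S}{9}$)
$b{\left(g,L \right)} = - \frac{4}{3} + g$ ($b{\left(g,L \right)} = g + \frac{1}{9} \cdot 3 \left(1 - 5\right) = g + \frac{1}{9} \cdot 3 \left(-4\right) = g - \frac{4}{3} = - \frac{4}{3} + g$)
$u{\left(6 \right)} b{\left(-2,8 \right)} + 11 = 6^{2} \left(- \frac{4}{3} - 2\right) + 11 = 36 \left(- \frac{10}{3}\right) + 11 = -120 + 11 = -109$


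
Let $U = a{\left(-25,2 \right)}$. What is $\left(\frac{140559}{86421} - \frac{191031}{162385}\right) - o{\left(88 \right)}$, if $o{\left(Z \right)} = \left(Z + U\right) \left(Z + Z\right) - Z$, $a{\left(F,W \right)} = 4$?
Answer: $- \frac{75329583693892}{4677824695} \approx -16104.0$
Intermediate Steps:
$U = 4$
$o{\left(Z \right)} = - Z + 2 Z \left(4 + Z\right)$ ($o{\left(Z \right)} = \left(Z + 4\right) \left(Z + Z\right) - Z = \left(4 + Z\right) 2 Z - Z = 2 Z \left(4 + Z\right) - Z = - Z + 2 Z \left(4 + Z\right)$)
$\left(\frac{140559}{86421} - \frac{191031}{162385}\right) - o{\left(88 \right)} = \left(\frac{140559}{86421} - \frac{191031}{162385}\right) - 88 \left(7 + 2 \cdot 88\right) = \left(140559 \cdot \frac{1}{86421} - \frac{191031}{162385}\right) - 88 \left(7 + 176\right) = \left(\frac{46853}{28807} - \frac{191031}{162385}\right) - 88 \cdot 183 = \frac{2105194388}{4677824695} - 16104 = - \frac{75329583693892}{4677824695}$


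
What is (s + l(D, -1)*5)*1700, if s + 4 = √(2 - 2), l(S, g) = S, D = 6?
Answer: 44200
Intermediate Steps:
s = -4 (s = -4 + √(2 - 2) = -4 + √0 = -4 + 0 = -4)
(s + l(D, -1)*5)*1700 = (-4 + 6*5)*1700 = (-4 + 30)*1700 = 26*1700 = 44200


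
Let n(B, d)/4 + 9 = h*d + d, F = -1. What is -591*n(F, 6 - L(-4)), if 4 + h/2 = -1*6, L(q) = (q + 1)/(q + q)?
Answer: 547857/2 ≈ 2.7393e+5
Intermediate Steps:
L(q) = (1 + q)/(2*q) (L(q) = (1 + q)/((2*q)) = (1 + q)*(1/(2*q)) = (1 + q)/(2*q))
h = -20 (h = -8 + 2*(-1*6) = -8 + 2*(-6) = -8 - 12 = -20)
n(B, d) = -36 - 76*d (n(B, d) = -36 + 4*(-20*d + d) = -36 + 4*(-19*d) = -36 - 76*d)
-591*n(F, 6 - L(-4)) = -591*(-36 - 76*(6 - (1 - 4)/(2*(-4)))) = -591*(-36 - 76*(6 - (-1)*(-3)/(2*4))) = -591*(-36 - 76*(6 - 1*3/8)) = -591*(-36 - 76*(6 - 3/8)) = -591*(-36 - 76*45/8) = -591*(-36 - 855/2) = -591*(-927/2) = 547857/2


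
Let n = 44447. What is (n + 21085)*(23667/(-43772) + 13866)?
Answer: 9943152092955/10943 ≈ 9.0863e+8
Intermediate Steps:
(n + 21085)*(23667/(-43772) + 13866) = (44447 + 21085)*(23667/(-43772) + 13866) = 65532*(23667*(-1/43772) + 13866) = 65532*(-23667/43772 + 13866) = 65532*(606918885/43772) = 9943152092955/10943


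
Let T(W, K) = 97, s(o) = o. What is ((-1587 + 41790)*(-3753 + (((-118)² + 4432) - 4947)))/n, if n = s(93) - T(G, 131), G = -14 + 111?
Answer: -97050042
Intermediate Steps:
G = 97
n = -4 (n = 93 - 1*97 = 93 - 97 = -4)
((-1587 + 41790)*(-3753 + (((-118)² + 4432) - 4947)))/n = ((-1587 + 41790)*(-3753 + (((-118)² + 4432) - 4947)))/(-4) = (40203*(-3753 + ((13924 + 4432) - 4947)))*(-¼) = (40203*(-3753 + (18356 - 4947)))*(-¼) = (40203*(-3753 + 13409))*(-¼) = (40203*9656)*(-¼) = 388200168*(-¼) = -97050042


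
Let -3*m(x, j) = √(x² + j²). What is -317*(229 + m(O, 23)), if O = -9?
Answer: -72593 + 317*√610/3 ≈ -69983.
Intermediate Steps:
m(x, j) = -√(j² + x²)/3 (m(x, j) = -√(x² + j²)/3 = -√(j² + x²)/3)
-317*(229 + m(O, 23)) = -317*(229 - √(23² + (-9)²)/3) = -317*(229 - √(529 + 81)/3) = -317*(229 - √610/3) = -72593 + 317*√610/3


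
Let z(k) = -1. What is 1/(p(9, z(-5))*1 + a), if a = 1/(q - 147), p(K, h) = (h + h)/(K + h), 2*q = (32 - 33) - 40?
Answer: -1340/343 ≈ -3.9067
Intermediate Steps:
q = -41/2 (q = ((32 - 33) - 40)/2 = (-1 - 40)/2 = (1/2)*(-41) = -41/2 ≈ -20.500)
p(K, h) = 2*h/(K + h) (p(K, h) = (2*h)/(K + h) = 2*h/(K + h))
a = -2/335 (a = 1/(-41/2 - 147) = 1/(-335/2) = -2/335 ≈ -0.0059702)
1/(p(9, z(-5))*1 + a) = 1/((2*(-1)/(9 - 1))*1 - 2/335) = 1/((2*(-1)/8)*1 - 2/335) = 1/((2*(-1)*(1/8))*1 - 2/335) = 1/(-1/4*1 - 2/335) = 1/(-1/4 - 2/335) = 1/(-343/1340) = -1340/343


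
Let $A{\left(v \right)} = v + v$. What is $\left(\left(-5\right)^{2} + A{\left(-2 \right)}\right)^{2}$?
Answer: $441$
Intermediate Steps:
$A{\left(v \right)} = 2 v$
$\left(\left(-5\right)^{2} + A{\left(-2 \right)}\right)^{2} = \left(\left(-5\right)^{2} + 2 \left(-2\right)\right)^{2} = \left(25 - 4\right)^{2} = 21^{2} = 441$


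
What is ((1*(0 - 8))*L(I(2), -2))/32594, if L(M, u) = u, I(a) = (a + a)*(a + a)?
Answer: 8/16297 ≈ 0.00049089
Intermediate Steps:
I(a) = 4*a**2 (I(a) = (2*a)*(2*a) = 4*a**2)
((1*(0 - 8))*L(I(2), -2))/32594 = ((1*(0 - 8))*(-2))/32594 = ((1*(-8))*(-2))*(1/32594) = -8*(-2)*(1/32594) = 16*(1/32594) = 8/16297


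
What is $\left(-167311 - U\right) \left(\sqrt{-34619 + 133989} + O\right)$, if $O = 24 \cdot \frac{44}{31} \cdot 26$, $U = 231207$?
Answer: $- \frac{10941710208}{31} - 398518 \sqrt{99370} \approx -4.7858 \cdot 10^{8}$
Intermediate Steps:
$O = \frac{27456}{31}$ ($O = 24 \cdot 44 \cdot \frac{1}{31} \cdot 26 = 24 \cdot \frac{44}{31} \cdot 26 = \frac{1056}{31} \cdot 26 = \frac{27456}{31} \approx 885.68$)
$\left(-167311 - U\right) \left(\sqrt{-34619 + 133989} + O\right) = \left(-167311 - 231207\right) \left(\sqrt{-34619 + 133989} + \frac{27456}{31}\right) = \left(-167311 - 231207\right) \left(\sqrt{99370} + \frac{27456}{31}\right) = - 398518 \left(\frac{27456}{31} + \sqrt{99370}\right) = - \frac{10941710208}{31} - 398518 \sqrt{99370}$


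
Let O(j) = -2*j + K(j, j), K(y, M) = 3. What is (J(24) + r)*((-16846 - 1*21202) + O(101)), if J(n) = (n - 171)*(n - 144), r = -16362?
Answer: -48879666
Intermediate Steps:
J(n) = (-171 + n)*(-144 + n)
O(j) = 3 - 2*j (O(j) = -2*j + 3 = 3 - 2*j)
(J(24) + r)*((-16846 - 1*21202) + O(101)) = ((24624 + 24**2 - 315*24) - 16362)*((-16846 - 1*21202) + (3 - 2*101)) = ((24624 + 576 - 7560) - 16362)*((-16846 - 21202) + (3 - 202)) = (17640 - 16362)*(-38048 - 199) = 1278*(-38247) = -48879666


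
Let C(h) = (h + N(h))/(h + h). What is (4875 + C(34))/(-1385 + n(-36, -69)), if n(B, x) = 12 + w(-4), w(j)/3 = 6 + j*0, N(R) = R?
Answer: -4876/1355 ≈ -3.5985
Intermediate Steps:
C(h) = 1 (C(h) = (h + h)/(h + h) = (2*h)/((2*h)) = (2*h)*(1/(2*h)) = 1)
w(j) = 18 (w(j) = 3*(6 + j*0) = 3*(6 + 0) = 3*6 = 18)
n(B, x) = 30 (n(B, x) = 12 + 18 = 30)
(4875 + C(34))/(-1385 + n(-36, -69)) = (4875 + 1)/(-1385 + 30) = 4876/(-1355) = 4876*(-1/1355) = -4876/1355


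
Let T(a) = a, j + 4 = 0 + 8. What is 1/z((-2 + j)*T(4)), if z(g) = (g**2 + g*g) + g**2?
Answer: 1/192 ≈ 0.0052083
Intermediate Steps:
j = 4 (j = -4 + (0 + 8) = -4 + 8 = 4)
z(g) = 3*g**2 (z(g) = (g**2 + g**2) + g**2 = 2*g**2 + g**2 = 3*g**2)
1/z((-2 + j)*T(4)) = 1/(3*((-2 + 4)*4)**2) = 1/(3*(2*4)**2) = 1/(3*8**2) = 1/(3*64) = 1/192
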